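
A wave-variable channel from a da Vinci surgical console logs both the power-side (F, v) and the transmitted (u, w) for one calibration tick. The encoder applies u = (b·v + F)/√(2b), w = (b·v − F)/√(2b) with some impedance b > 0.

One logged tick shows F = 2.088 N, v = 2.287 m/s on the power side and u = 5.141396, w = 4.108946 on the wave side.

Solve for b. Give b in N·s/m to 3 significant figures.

b = 8.18 N·s/m

u + w = 9.250342;  u + w = √(2b)·v, so √(2b) = 9.250342/2.287 = 4.044749.
b = (√(2b))²/2 = 16.359998/2 = 8.179999.
(Check via u − w = 2F/√(2b): u − w = 1.032450, 2F/√(2b) = 1.032450.)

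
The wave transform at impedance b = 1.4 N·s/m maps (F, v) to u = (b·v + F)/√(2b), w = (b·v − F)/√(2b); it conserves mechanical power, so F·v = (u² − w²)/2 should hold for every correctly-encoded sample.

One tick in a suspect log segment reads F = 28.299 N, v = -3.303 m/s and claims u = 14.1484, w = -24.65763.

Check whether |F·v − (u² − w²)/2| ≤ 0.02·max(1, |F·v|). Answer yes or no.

F·v = 28.299×(-3.303) = -93.4716 W.
(u² − w²)/2 = (200.1772 − 607.9987)/2 = -203.9107 W.
|Δ| = 110.4392;  2% of max(1, |F·v|) = 1.8694.

no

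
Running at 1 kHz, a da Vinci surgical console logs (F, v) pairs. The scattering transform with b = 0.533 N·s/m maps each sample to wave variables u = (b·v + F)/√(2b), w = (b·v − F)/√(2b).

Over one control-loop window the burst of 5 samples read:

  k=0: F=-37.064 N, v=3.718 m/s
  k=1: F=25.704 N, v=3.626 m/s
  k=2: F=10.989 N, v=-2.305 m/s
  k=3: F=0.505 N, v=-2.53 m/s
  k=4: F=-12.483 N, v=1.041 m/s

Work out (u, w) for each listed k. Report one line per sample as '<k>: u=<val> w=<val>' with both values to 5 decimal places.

k=0: b·v=0.533×3.718=1.98169; √(2b)=1.03247; u=(1.98169+(-37.064))/1.03247=-33.97892, w=(1.98169−(-37.064))/1.03247=37.81765
k=1: b·v=0.533×3.626=1.93266; √(2b)=1.03247; u=(1.93266+25.704)/1.03247=26.76745, w=(1.93266−25.704)/1.03247=-23.02370
k=2: b·v=0.533×(-2.305)=-1.22857; √(2b)=1.03247; u=(-1.22857+10.989)/1.03247=9.45346, w=(-1.22857−10.989)/1.03247=-11.83330
k=3: b·v=0.533×(-2.53)=-1.34849; √(2b)=1.03247; u=(-1.34849+0.505)/1.03247=-0.81696, w=(-1.34849−0.505)/1.03247=-1.79520
k=4: b·v=0.533×1.041=0.55485; √(2b)=1.03247; u=(0.55485+(-12.483))/1.03247=-11.55299, w=(0.55485−(-12.483))/1.03247=12.62779

0: u=-33.97892 w=37.81765
1: u=26.76745 w=-23.02370
2: u=9.45346 w=-11.83330
3: u=-0.81696 w=-1.79520
4: u=-11.55299 w=12.62779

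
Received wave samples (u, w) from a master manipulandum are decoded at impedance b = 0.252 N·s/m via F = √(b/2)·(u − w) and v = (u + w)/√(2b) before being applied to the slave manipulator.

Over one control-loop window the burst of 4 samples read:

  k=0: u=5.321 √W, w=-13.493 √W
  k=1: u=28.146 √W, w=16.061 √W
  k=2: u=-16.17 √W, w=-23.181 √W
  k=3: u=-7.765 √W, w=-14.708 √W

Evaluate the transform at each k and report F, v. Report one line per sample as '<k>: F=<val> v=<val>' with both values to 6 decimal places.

0: F=6.678308 v=-11.511001
1: F=4.289749 v=62.269557
2: F=2.488658 v=-55.429442
3: F=2.464521 v=-31.655253

k=0: u−w=18.814000, u+w=-8.172000; √(b/2)=0.354965, √(2b)=0.709930; F=0.354965×18.814=6.678308, v=-8.172000/0.709930=-11.511001
k=1: u−w=12.085000, u+w=44.207000; √(b/2)=0.354965, √(2b)=0.709930; F=0.354965×12.085=4.289749, v=44.207000/0.709930=62.269557
k=2: u−w=7.011000, u+w=-39.351000; √(b/2)=0.354965, √(2b)=0.709930; F=0.354965×7.011=2.488658, v=-39.351000/0.709930=-55.429442
k=3: u−w=6.943000, u+w=-22.473000; √(b/2)=0.354965, √(2b)=0.709930; F=0.354965×6.943=2.464521, v=-22.473000/0.709930=-31.655253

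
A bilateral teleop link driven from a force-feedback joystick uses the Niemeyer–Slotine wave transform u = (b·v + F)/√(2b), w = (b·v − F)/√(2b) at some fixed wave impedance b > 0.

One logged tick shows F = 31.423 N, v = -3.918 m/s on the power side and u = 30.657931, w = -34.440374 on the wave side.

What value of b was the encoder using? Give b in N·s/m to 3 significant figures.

u + w = -3.782443;  u + w = √(2b)·v, so √(2b) = -3.782443/(-3.918) = 0.965401.
b = (√(2b))²/2 = 0.932000/2 = 0.466000.
(Check via u − w = 2F/√(2b): u − w = 65.098305, 2F/√(2b) = 65.098305.)

b = 0.466 N·s/m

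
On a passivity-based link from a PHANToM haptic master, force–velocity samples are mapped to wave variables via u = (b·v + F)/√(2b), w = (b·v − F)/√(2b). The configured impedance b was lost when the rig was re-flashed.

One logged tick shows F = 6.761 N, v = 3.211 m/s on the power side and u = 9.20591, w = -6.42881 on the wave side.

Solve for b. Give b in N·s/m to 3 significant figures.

b = 0.374 N·s/m

u + w = 2.7771;  u + w = √(2b)·v, so √(2b) = 2.7771/3.211 = 0.8649.
b = (√(2b))²/2 = 0.7480/2 = 0.3740.
(Check via u − w = 2F/√(2b): u − w = 15.6347, 2F/√(2b) = 15.6347.)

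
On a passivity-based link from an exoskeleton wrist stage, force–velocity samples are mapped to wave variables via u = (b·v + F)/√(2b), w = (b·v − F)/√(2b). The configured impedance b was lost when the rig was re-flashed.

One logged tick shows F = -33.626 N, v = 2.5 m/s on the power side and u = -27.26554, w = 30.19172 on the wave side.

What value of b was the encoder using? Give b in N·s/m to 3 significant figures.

b = 0.685 N·s/m

u + w = 2.9262;  u + w = √(2b)·v, so √(2b) = 2.9262/2.5 = 1.1705.
b = (√(2b))²/2 = 1.3700/2 = 0.6850.
(Check via u − w = 2F/√(2b): u − w = -57.4573, 2F/√(2b) = -57.4572.)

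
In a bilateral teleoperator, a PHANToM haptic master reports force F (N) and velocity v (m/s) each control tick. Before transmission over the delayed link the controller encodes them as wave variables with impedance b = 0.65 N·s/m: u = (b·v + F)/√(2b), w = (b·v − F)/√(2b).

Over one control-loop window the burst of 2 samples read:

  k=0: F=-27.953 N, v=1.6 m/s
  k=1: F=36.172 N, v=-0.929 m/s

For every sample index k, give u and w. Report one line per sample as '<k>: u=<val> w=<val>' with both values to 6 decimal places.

k=0: b·v=0.65×1.6=1.040000; √(2b)=1.140175; u=(1.040000+(-27.953))/1.140175=-23.604262, w=(1.040000−(-27.953))/1.140175=25.428543
k=1: b·v=0.65×(-0.929)=-0.603850; √(2b)=1.140175; u=(-0.603850+36.172)/1.140175=31.195331, w=(-0.603850−36.172)/1.140175=-32.254554

0: u=-23.604262 w=25.428543
1: u=31.195331 w=-32.254554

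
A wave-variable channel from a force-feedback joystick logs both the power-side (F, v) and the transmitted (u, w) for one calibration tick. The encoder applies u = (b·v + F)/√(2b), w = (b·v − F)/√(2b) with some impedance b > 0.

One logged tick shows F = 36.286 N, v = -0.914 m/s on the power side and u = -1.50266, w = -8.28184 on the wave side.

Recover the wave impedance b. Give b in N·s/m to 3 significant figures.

b = 57.3 N·s/m

u + w = -9.78450;  u + w = √(2b)·v, so √(2b) = -9.78450/(-0.914) = 10.70514.
b = (√(2b))²/2 = 114.60007/2 = 57.30004.
(Check via u − w = 2F/√(2b): u − w = 6.77918, 2F/√(2b) = 6.77917.)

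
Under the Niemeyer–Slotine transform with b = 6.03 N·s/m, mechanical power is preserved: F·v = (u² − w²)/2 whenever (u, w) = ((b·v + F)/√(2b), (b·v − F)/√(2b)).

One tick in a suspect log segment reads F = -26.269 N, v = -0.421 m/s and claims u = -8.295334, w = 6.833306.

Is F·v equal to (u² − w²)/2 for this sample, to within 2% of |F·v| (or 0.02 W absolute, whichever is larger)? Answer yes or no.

F·v = (-26.269)×(-0.421) = 11.059249 W.
(u² − w²)/2 = (68.812566 − 46.694071)/2 = 11.059248 W.
|Δ| = 0.000001;  2% of max(1, |F·v|) = 0.221185.

yes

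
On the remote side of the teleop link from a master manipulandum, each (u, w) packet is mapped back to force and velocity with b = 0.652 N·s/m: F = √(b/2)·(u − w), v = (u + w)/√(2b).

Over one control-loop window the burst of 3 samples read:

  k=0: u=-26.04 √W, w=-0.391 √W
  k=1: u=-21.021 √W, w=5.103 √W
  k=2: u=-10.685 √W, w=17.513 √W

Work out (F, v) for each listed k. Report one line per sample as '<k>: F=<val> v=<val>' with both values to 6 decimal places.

0: F=-14.644658 v=-23.145939
1: F=-14.915866 v=-13.939581
2: F=-16.100046 v=5.979360

k=0: u−w=-25.649000, u+w=-26.431000; √(b/2)=0.570964, √(2b)=1.141928; F=0.570964×(-25.649)=-14.644658, v=-26.431000/1.141928=-23.145939
k=1: u−w=-26.124000, u+w=-15.918000; √(b/2)=0.570964, √(2b)=1.141928; F=0.570964×(-26.124)=-14.915866, v=-15.918000/1.141928=-13.939581
k=2: u−w=-28.198000, u+w=6.828000; √(b/2)=0.570964, √(2b)=1.141928; F=0.570964×(-28.198)=-16.100046, v=6.828000/1.141928=5.979360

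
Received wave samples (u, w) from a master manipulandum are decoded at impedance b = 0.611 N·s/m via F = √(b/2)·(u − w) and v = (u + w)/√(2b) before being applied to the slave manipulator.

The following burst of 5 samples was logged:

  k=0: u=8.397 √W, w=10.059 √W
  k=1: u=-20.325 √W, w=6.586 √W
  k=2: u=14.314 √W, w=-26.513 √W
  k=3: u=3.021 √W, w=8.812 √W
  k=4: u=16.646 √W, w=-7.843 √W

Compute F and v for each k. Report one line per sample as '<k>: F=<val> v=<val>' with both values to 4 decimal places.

k=0: u−w=-1.6620, u+w=18.4560; √(b/2)=0.5527, √(2b)=1.1054; F=0.5527×(-1.662)=-0.9186, v=18.4560/1.1054=16.6956
k=1: u−w=-26.9110, u+w=-13.7390; √(b/2)=0.5527, √(2b)=1.1054; F=0.5527×(-26.911)=-14.8743, v=-13.7390/1.1054=-12.4285
k=2: u−w=40.8270, u+w=-12.1990; √(b/2)=0.5527, √(2b)=1.1054; F=0.5527×40.827=22.5659, v=-12.1990/1.1054=-11.0354
k=3: u−w=-5.7910, u+w=11.8330; √(b/2)=0.5527, √(2b)=1.1054; F=0.5527×(-5.791)=-3.2008, v=11.8330/1.1054=10.7043
k=4: u−w=24.4890, u+w=8.8030; √(b/2)=0.5527, √(2b)=1.1054; F=0.5527×24.489=13.5356, v=8.8030/1.1054=7.9633

0: F=-0.9186 v=16.6956
1: F=-14.8743 v=-12.4285
2: F=22.5659 v=-11.0354
3: F=-3.2008 v=10.7043
4: F=13.5356 v=7.9633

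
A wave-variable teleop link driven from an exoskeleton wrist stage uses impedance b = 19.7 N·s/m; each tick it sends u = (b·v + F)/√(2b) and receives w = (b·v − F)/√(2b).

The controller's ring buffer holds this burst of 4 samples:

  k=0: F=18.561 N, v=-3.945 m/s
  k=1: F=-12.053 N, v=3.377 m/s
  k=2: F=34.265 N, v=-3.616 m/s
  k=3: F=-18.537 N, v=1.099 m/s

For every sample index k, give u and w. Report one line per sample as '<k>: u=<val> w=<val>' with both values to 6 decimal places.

k=0: b·v=19.7×(-3.945)=-77.716500; √(2b)=6.276942; u=(-77.716500+18.561)/6.276942=-9.424255, w=(-77.716500−18.561)/6.276942=-15.338281
k=1: b·v=19.7×3.377=66.526900; √(2b)=6.276942; u=(66.526900+(-12.053))/6.276942=8.678414, w=(66.526900−(-12.053))/6.276942=12.518819
k=2: b·v=19.7×(-3.616)=-71.235200; √(2b)=6.276942; u=(-71.235200+34.265)/6.276942=-5.889843, w=(-71.235200−34.265)/6.276942=-16.807579
k=3: b·v=19.7×1.099=21.650300; √(2b)=6.276942; u=(21.650300+(-18.537))/6.276942=0.495990, w=(21.650300−(-18.537))/6.276942=6.402369

0: u=-9.424255 w=-15.338281
1: u=8.678414 w=12.518819
2: u=-5.889843 w=-16.807579
3: u=0.495990 w=6.402369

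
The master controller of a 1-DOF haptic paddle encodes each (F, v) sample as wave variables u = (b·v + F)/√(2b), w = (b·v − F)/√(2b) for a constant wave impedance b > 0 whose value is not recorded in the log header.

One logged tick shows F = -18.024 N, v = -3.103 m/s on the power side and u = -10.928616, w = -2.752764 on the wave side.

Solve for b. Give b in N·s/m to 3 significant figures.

u + w = -13.681380;  u + w = √(2b)·v, so √(2b) = -13.681380/(-3.103) = 4.409082.
b = (√(2b))²/2 = 19.440000/2 = 9.720000.
(Check via u − w = 2F/√(2b): u − w = -8.175852, 2F/√(2b) = -8.175852.)

b = 9.72 N·s/m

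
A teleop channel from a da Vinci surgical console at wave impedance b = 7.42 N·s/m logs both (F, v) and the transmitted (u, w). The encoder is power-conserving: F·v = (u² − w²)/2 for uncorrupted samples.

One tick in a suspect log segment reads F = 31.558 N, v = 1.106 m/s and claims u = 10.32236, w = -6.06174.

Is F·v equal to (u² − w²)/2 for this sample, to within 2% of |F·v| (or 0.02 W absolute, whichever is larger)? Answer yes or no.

yes

F·v = 31.558×1.106 = 34.90315 W.
(u² − w²)/2 = (106.55112 − 36.74469)/2 = 34.90321 W.
|Δ| = 0.00006;  2% of max(1, |F·v|) = 0.69806.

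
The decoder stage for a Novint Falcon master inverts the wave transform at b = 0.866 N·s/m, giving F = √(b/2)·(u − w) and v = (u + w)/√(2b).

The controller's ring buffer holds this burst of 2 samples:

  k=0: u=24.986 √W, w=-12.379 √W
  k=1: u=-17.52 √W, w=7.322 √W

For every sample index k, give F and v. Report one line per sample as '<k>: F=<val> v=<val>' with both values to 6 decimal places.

k=0: u−w=37.365000, u+w=12.607000; √(b/2)=0.658027, √(2b)=1.316055; F=0.658027×37.365=24.587192, v=12.607000/1.316055=9.579389
k=1: u−w=-24.842000, u+w=-10.198000; √(b/2)=0.658027, √(2b)=1.316055; F=0.658027×(-24.842)=-16.346716, v=-10.198000/1.316055=-7.748918

0: F=24.587192 v=9.579389
1: F=-16.346716 v=-7.748918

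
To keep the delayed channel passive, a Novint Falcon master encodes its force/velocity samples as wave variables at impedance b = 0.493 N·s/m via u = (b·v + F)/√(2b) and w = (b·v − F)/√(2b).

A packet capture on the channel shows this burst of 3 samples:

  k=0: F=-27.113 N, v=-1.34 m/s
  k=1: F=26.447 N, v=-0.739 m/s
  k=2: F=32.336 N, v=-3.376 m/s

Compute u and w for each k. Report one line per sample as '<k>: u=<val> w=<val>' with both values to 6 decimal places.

0: u=-27.970101 w=26.639514
1: u=26.267191 w=-27.001000
2: u=30.888614 w=-34.240899

k=0: b·v=0.493×(-1.34)=-0.660620; √(2b)=0.992975; u=(-0.660620+(-27.113))/0.992975=-27.970101, w=(-0.660620−(-27.113))/0.992975=26.639514
k=1: b·v=0.493×(-0.739)=-0.364327; √(2b)=0.992975; u=(-0.364327+26.447)/0.992975=26.267191, w=(-0.364327−26.447)/0.992975=-27.001000
k=2: b·v=0.493×(-3.376)=-1.664368; √(2b)=0.992975; u=(-1.664368+32.336)/0.992975=30.888614, w=(-1.664368−32.336)/0.992975=-34.240899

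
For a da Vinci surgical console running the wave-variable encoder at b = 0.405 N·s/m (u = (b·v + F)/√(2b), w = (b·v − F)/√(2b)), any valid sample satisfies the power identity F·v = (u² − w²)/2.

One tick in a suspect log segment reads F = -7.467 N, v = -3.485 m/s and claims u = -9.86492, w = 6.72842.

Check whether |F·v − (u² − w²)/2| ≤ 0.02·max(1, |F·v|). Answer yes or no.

yes

F·v = (-7.467)×(-3.485) = 26.0225 W.
(u² − w²)/2 = (97.3166 − 45.2716)/2 = 26.0225 W.
|Δ| = 0.0000;  2% of max(1, |F·v|) = 0.5204.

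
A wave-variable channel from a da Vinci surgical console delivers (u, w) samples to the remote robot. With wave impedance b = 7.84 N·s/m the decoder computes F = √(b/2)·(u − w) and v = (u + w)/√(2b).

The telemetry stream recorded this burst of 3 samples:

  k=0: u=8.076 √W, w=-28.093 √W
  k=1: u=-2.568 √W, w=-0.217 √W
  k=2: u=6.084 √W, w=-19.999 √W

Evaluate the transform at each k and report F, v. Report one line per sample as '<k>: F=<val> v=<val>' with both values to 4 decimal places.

0: F=71.6110 v=-5.0551
1: F=-4.6547 v=-0.7033
2: F=51.6417 v=-3.5141

k=0: u−w=36.1690, u+w=-20.0170; √(b/2)=1.9799, √(2b)=3.9598; F=1.9799×36.169=71.6110, v=-20.0170/3.9598=-5.0551
k=1: u−w=-2.3510, u+w=-2.7850; √(b/2)=1.9799, √(2b)=3.9598; F=1.9799×(-2.351)=-4.6547, v=-2.7850/3.9598=-0.7033
k=2: u−w=26.0830, u+w=-13.9150; √(b/2)=1.9799, √(2b)=3.9598; F=1.9799×26.083=51.6417, v=-13.9150/3.9598=-3.5141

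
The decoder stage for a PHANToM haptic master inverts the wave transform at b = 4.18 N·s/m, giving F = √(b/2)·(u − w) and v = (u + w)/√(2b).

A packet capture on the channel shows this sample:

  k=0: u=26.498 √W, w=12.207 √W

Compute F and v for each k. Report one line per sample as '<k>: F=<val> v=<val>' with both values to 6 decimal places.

k=0: u−w=14.291000, u+w=38.705000; √(b/2)=1.445683, √(2b)=2.891366; F=1.445683×14.291=20.660259, v=38.705000/2.891366=13.386404

0: F=20.660259 v=13.386404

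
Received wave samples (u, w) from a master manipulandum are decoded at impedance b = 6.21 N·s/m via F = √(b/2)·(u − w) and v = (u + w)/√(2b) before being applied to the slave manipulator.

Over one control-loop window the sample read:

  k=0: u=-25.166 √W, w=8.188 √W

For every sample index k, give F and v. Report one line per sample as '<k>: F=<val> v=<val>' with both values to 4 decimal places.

k=0: u−w=-33.3540, u+w=-16.9780; √(b/2)=1.7621, √(2b)=3.5242; F=1.7621×(-33.354)=-58.7731, v=-16.9780/3.5242=-4.8175

0: F=-58.7731 v=-4.8175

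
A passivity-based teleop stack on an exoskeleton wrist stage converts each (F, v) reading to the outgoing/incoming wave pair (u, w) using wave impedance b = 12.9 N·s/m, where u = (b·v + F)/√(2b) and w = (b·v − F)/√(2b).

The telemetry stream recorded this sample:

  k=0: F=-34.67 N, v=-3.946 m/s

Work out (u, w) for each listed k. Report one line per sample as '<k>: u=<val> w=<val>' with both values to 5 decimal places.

0: u=-16.84725 w=-3.19595

k=0: b·v=12.9×(-3.946)=-50.90340; √(2b)=5.07937; u=(-50.90340+(-34.67))/5.07937=-16.84725, w=(-50.90340−(-34.67))/5.07937=-3.19595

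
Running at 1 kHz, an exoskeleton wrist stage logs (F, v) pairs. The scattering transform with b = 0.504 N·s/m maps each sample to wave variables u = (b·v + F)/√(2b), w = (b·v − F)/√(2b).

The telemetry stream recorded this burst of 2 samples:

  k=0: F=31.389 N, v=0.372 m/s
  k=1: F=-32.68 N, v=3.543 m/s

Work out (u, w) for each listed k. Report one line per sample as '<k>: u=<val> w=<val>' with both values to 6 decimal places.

k=0: b·v=0.504×0.372=0.187488; √(2b)=1.003992; u=(0.187488+31.389)/1.003992=31.450935, w=(0.187488−31.389)/1.003992=-31.077450
k=1: b·v=0.504×3.543=1.785672; √(2b)=1.003992; u=(1.785672+(-32.68))/1.003992=-30.771487, w=(1.785672−(-32.68))/1.003992=34.328631

0: u=31.450935 w=-31.077450
1: u=-30.771487 w=34.328631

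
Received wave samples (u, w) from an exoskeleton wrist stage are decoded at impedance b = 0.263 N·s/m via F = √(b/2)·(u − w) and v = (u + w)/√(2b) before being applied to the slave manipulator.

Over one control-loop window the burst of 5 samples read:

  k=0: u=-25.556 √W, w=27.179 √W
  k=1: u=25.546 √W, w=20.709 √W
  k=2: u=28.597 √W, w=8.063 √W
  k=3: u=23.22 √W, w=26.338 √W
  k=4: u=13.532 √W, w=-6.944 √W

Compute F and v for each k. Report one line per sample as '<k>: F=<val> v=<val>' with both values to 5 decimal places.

k=0: u−w=-52.73500, u+w=1.62300; √(b/2)=0.36263, √(2b)=0.72526; F=0.36263×(-52.735)=-19.12326, v=1.62300/0.72526=2.23782
k=1: u−w=4.83700, u+w=46.25500; √(b/2)=0.36263, √(2b)=0.72526; F=0.36263×4.837=1.75404, v=46.25500/0.72526=63.77725
k=2: u−w=20.53400, u+w=36.66000; √(b/2)=0.36263, √(2b)=0.72526; F=0.36263×20.534=7.44623, v=36.66000/0.72526=50.54749
k=3: u−w=-3.11800, u+w=49.55800; √(b/2)=0.36263, √(2b)=0.72526; F=0.36263×(-3.118)=-1.13068, v=49.55800/0.72526=68.33149
k=4: u−w=20.47600, u+w=6.58800; √(b/2)=0.36263, √(2b)=0.72526; F=0.36263×20.476=7.42520, v=6.58800/0.72526=9.08366

0: F=-19.12326 v=2.23782
1: F=1.75404 v=63.77725
2: F=7.44623 v=50.54749
3: F=-1.13068 v=68.33149
4: F=7.42520 v=9.08366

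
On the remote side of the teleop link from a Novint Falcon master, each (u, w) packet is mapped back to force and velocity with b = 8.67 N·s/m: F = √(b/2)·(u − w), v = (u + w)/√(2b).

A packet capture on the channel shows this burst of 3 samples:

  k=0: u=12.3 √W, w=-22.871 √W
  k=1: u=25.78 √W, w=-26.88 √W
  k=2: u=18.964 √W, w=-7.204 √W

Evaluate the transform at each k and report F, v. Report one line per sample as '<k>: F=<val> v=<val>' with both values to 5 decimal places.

k=0: u−w=35.17100, u+w=-10.57100; √(b/2)=2.08207, √(2b)=4.16413; F=2.08207×35.171=73.22835, v=-10.57100/4.16413=-2.53858
k=1: u−w=52.66000, u+w=-1.10000; √(b/2)=2.08207, √(2b)=4.16413; F=2.08207×52.66=109.64161, v=-1.10000/4.16413=-0.26416
k=2: u−w=26.16800, u+w=11.76000; √(b/2)=2.08207, √(2b)=4.16413; F=2.08207×26.168=54.48351, v=11.76000/4.16413=2.82412

0: F=73.22835 v=-2.53858
1: F=109.64161 v=-0.26416
2: F=54.48351 v=2.82412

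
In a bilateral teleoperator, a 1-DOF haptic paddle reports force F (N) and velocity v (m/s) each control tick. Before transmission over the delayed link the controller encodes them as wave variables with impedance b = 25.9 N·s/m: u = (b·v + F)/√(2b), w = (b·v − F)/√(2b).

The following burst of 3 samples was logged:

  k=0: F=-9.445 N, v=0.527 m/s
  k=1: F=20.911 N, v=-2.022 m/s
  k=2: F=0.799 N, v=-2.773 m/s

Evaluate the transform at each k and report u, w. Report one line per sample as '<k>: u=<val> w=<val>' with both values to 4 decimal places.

k=0: b·v=25.9×0.527=13.6493; √(2b)=7.1972; u=(13.6493+(-9.445))/7.1972=0.5842, w=(13.6493−(-9.445))/7.1972=3.2088
k=1: b·v=25.9×(-2.022)=-52.3698; √(2b)=7.1972; u=(-52.3698+20.911)/7.1972=-4.3710, w=(-52.3698−20.911)/7.1972=-10.1818
k=2: b·v=25.9×(-2.773)=-71.8207; √(2b)=7.1972; u=(-71.8207+0.799)/7.1972=-9.8679, w=(-71.8207−0.799)/7.1972=-10.0900

0: u=0.5842 w=3.2088
1: u=-4.3710 w=-10.1818
2: u=-9.8679 w=-10.0900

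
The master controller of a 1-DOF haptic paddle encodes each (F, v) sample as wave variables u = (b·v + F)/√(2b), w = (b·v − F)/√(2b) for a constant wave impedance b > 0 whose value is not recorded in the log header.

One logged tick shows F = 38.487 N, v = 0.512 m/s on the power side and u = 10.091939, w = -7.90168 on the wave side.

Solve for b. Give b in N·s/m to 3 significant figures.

u + w = 2.190259;  u + w = √(2b)·v, so √(2b) = 2.190259/0.512 = 4.277850.
b = (√(2b))²/2 = 18.299997/2 = 9.149999.
(Check via u − w = 2F/√(2b): u − w = 17.993619, 2F/√(2b) = 17.993620.)

b = 9.15 N·s/m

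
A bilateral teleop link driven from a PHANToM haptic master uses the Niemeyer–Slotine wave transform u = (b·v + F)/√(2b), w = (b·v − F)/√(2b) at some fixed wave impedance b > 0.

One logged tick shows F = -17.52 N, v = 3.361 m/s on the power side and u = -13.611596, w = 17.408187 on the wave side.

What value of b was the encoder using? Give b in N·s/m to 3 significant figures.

b = 0.638 N·s/m

u + w = 3.796591;  u + w = √(2b)·v, so √(2b) = 3.796591/3.361 = 1.129602.
b = (√(2b))²/2 = 1.276000/2 = 0.638000.
(Check via u − w = 2F/√(2b): u − w = -31.019783, 2F/√(2b) = -31.019786.)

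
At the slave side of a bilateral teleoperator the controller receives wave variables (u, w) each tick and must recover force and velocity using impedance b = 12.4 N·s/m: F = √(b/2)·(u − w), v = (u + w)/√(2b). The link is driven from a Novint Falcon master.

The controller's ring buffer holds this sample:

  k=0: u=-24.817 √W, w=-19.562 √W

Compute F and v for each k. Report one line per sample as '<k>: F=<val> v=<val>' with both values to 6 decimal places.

0: F=-13.084844 v=-8.911518

k=0: u−w=-5.255000, u+w=-44.379000; √(b/2)=2.489980, √(2b)=4.979960; F=2.489980×(-5.255)=-13.084844, v=-44.379000/4.979960=-8.911518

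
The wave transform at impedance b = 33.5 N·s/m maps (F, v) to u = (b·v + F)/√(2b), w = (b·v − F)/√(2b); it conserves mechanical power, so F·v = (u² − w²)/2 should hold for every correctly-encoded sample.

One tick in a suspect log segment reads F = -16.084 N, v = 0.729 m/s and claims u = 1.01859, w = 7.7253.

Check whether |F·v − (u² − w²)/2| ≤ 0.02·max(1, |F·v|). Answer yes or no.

no

F·v = (-16.084)×0.729 = -11.72524 W.
(u² − w²)/2 = (1.03753 − 59.68026)/2 = -29.32137 W.
|Δ| = 17.59613;  2% of max(1, |F·v|) = 0.23450.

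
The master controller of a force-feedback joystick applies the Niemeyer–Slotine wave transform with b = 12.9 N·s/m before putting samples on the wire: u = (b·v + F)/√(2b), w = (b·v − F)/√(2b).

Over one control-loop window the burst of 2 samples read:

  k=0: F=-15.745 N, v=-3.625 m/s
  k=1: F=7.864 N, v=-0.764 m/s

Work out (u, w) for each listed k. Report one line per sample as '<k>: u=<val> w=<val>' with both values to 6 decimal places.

0: u=-12.306152 w=-6.106564
1: u=-0.392096 w=-3.488543

k=0: b·v=12.9×(-3.625)=-46.762500; √(2b)=5.079370; u=(-46.762500+(-15.745))/5.079370=-12.306152, w=(-46.762500−(-15.745))/5.079370=-6.106564
k=1: b·v=12.9×(-0.764)=-9.855600; √(2b)=5.079370; u=(-9.855600+7.864)/5.079370=-0.392096, w=(-9.855600−7.864)/5.079370=-3.488543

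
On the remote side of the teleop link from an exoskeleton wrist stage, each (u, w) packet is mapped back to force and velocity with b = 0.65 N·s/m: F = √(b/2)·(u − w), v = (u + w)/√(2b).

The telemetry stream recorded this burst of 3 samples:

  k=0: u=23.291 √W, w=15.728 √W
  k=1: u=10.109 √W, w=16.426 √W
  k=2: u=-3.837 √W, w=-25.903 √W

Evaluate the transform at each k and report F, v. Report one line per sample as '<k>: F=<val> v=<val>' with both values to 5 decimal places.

k=0: u−w=7.56300, u+w=39.01900; √(b/2)=0.57009, √(2b)=1.14018; F=0.57009×7.563=4.31157, v=39.01900/1.14018=34.22193
k=1: u−w=-6.31700, u+w=26.53500; √(b/2)=0.57009, √(2b)=1.14018; F=0.57009×(-6.317)=-3.60124, v=26.53500/1.14018=23.27273
k=2: u−w=22.06600, u+w=-29.74000; √(b/2)=0.57009, √(2b)=1.14018; F=0.57009×22.066=12.57956, v=-29.74000/1.14018=-26.08371

0: F=4.31157 v=34.22193
1: F=-3.60124 v=23.27273
2: F=12.57956 v=-26.08371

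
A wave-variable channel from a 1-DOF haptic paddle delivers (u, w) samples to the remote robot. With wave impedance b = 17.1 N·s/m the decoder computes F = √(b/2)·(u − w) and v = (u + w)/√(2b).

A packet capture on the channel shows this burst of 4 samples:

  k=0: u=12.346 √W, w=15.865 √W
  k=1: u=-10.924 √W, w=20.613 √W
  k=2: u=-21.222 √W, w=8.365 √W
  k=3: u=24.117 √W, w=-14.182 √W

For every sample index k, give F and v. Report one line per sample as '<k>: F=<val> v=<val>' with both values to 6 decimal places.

0: F=-10.289691 v=4.823979
1: F=-92.215396 v=1.656784
2: F=-86.513521 v=-2.198501
3: F=111.987743 v=1.698849

k=0: u−w=-3.519000, u+w=28.211000; √(b/2)=2.924038, √(2b)=5.848077; F=2.924038×(-3.519)=-10.289691, v=28.211000/5.848077=4.823979
k=1: u−w=-31.537000, u+w=9.689000; √(b/2)=2.924038, √(2b)=5.848077; F=2.924038×(-31.537)=-92.215396, v=9.689000/5.848077=1.656784
k=2: u−w=-29.587000, u+w=-12.857000; √(b/2)=2.924038, √(2b)=5.848077; F=2.924038×(-29.587)=-86.513521, v=-12.857000/5.848077=-2.198501
k=3: u−w=38.299000, u+w=9.935000; √(b/2)=2.924038, √(2b)=5.848077; F=2.924038×38.299=111.987743, v=9.935000/5.848077=1.698849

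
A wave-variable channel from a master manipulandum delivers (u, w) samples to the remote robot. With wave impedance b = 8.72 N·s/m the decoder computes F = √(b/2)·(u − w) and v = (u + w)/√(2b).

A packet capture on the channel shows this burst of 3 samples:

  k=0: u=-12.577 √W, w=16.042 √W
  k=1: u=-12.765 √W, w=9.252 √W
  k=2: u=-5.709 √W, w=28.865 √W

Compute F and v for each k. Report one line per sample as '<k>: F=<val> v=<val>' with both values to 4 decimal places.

k=0: u−w=-28.6190, u+w=3.4650; √(b/2)=2.0881, √(2b)=4.1761; F=2.0881×(-28.619)=-59.7582, v=3.4650/4.1761=0.8297
k=1: u−w=-22.0170, u+w=-3.5130; √(b/2)=2.0881, √(2b)=4.1761; F=2.0881×(-22.017)=-45.9728, v=-3.5130/4.1761=-0.8412
k=2: u−w=-34.5740, u+w=23.1560; √(b/2)=2.0881, √(2b)=4.1761; F=2.0881×(-34.574)=-72.1926, v=23.1560/4.1761=5.5449

0: F=-59.7582 v=0.8297
1: F=-45.9728 v=-0.8412
2: F=-72.1926 v=5.5449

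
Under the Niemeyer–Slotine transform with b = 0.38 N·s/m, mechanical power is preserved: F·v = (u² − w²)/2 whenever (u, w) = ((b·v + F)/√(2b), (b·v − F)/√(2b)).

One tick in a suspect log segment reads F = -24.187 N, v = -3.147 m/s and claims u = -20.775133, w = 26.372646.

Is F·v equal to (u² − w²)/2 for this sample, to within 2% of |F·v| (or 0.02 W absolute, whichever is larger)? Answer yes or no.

no

F·v = (-24.187)×(-3.147) = 76.116489 W.
(u² − w²)/2 = (431.606151 − 695.516457)/2 = -131.955153 W.
|Δ| = 208.071642;  2% of max(1, |F·v|) = 1.522330.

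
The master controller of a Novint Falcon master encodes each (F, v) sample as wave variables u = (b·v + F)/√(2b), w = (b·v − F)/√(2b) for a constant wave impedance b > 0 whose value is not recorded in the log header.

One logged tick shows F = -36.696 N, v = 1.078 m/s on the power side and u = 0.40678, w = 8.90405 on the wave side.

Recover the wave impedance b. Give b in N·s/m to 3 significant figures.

u + w = 9.3108;  u + w = √(2b)·v, so √(2b) = 9.3108/1.078 = 8.6371.
b = (√(2b))²/2 = 74.6001/2 = 37.3000.
(Check via u − w = 2F/√(2b): u − w = -8.4973, 2F/√(2b) = -8.4973.)

b = 37.3 N·s/m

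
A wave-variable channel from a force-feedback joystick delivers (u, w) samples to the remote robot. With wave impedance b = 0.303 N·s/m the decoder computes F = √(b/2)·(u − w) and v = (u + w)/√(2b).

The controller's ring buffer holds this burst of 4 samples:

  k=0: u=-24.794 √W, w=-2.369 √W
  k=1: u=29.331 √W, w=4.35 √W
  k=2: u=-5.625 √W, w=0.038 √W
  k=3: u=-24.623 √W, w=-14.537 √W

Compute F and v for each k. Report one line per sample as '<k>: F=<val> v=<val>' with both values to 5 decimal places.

0: F=-8.72848 v=-34.89325
1: F=9.72335 v=43.26619
2: F=-2.20421 v=-7.17699
3: F=-3.92577 v=-50.30445

k=0: u−w=-22.42500, u+w=-27.16300; √(b/2)=0.38923, √(2b)=0.77846; F=0.38923×(-22.425)=-8.72848, v=-27.16300/0.77846=-34.89325
k=1: u−w=24.98100, u+w=33.68100; √(b/2)=0.38923, √(2b)=0.77846; F=0.38923×24.981=9.72335, v=33.68100/0.77846=43.26619
k=2: u−w=-5.66300, u+w=-5.58700; √(b/2)=0.38923, √(2b)=0.77846; F=0.38923×(-5.663)=-2.20421, v=-5.58700/0.77846=-7.17699
k=3: u−w=-10.08600, u+w=-39.16000; √(b/2)=0.38923, √(2b)=0.77846; F=0.38923×(-10.086)=-3.92577, v=-39.16000/0.77846=-50.30445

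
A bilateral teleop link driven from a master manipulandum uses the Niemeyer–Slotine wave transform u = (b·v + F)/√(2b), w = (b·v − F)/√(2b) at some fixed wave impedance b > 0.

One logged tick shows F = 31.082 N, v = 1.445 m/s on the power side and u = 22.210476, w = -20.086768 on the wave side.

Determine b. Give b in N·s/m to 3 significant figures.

b = 1.08 N·s/m

u + w = 2.123708;  u + w = √(2b)·v, so √(2b) = 2.123708/1.445 = 1.469694.
b = (√(2b))²/2 = 2.160001/2 = 1.080000.
(Check via u − w = 2F/√(2b): u − w = 42.297244, 2F/√(2b) = 42.297237.)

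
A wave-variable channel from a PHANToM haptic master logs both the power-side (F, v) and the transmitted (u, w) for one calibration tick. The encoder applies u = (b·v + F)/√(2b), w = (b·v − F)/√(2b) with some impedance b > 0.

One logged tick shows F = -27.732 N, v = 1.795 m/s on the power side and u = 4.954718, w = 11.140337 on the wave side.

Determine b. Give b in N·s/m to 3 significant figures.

u + w = 16.095055;  u + w = √(2b)·v, so √(2b) = 16.095055/1.795 = 8.966604.
b = (√(2b))²/2 = 80.399995/2 = 40.199998.
(Check via u − w = 2F/√(2b): u − w = -6.185619, 2F/√(2b) = -6.185619.)

b = 40.2 N·s/m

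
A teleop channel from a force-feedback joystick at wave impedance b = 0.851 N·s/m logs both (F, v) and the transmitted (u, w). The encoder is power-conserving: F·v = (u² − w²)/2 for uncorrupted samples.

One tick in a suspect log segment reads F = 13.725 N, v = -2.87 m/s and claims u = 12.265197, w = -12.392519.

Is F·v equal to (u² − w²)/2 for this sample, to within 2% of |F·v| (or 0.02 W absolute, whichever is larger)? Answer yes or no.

no

F·v = 13.725×(-2.87) = -39.390750 W.
(u² − w²)/2 = (150.435057 − 153.574527)/2 = -1.569735 W.
|Δ| = 37.821015;  2% of max(1, |F·v|) = 0.787815.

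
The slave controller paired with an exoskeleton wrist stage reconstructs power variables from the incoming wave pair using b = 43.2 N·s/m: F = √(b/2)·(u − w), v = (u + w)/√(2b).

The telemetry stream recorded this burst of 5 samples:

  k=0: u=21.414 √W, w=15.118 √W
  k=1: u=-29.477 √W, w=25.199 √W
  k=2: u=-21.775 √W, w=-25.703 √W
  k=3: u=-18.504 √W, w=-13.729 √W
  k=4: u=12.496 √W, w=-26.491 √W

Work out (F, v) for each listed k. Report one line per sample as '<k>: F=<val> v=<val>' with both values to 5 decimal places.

k=0: u−w=6.29600, u+w=36.53200; √(b/2)=4.64758, √(2b)=9.29516; F=4.64758×6.296=29.26116, v=36.53200/9.29516=3.93022
k=1: u−w=-54.67600, u+w=-4.27800; √(b/2)=4.64758, √(2b)=9.29516; F=4.64758×(-54.676)=-254.11108, v=-4.27800/9.29516=-0.46024
k=2: u−w=3.92800, u+w=-47.47800; √(b/2)=4.64758, √(2b)=9.29516; F=4.64758×3.928=18.25569, v=-47.47800/9.29516=-5.10782
k=3: u−w=-4.77500, u+w=-32.23300; √(b/2)=4.64758, √(2b)=9.29516; F=4.64758×(-4.775)=-22.19219, v=-32.23300/9.29516=-3.46772
k=4: u−w=38.98700, u+w=-13.99500; √(b/2)=4.64758, √(2b)=9.29516; F=4.64758×38.987=181.19520, v=-13.99500/9.29516=-1.50562

0: F=29.26116 v=3.93022
1: F=-254.11108 v=-0.46024
2: F=18.25569 v=-5.10782
3: F=-22.19219 v=-3.46772
4: F=181.19520 v=-1.50562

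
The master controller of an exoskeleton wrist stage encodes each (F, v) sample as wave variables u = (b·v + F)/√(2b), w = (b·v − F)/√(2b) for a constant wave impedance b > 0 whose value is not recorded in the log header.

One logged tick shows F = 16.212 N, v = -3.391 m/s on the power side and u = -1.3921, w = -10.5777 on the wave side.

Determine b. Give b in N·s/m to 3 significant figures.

u + w = -11.96980;  u + w = √(2b)·v, so √(2b) = -11.96980/(-3.391) = 3.52987.
b = (√(2b))²/2 = 12.46000/2 = 6.23000.
(Check via u − w = 2F/√(2b): u − w = 9.18560, 2F/√(2b) = 9.18560.)

b = 6.23 N·s/m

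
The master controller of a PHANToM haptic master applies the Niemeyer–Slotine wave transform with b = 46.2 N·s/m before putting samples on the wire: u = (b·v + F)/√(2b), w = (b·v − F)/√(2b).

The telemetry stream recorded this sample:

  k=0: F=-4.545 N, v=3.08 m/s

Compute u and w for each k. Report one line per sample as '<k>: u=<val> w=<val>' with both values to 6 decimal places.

0: u=14.330415 w=15.276060

k=0: b·v=46.2×3.08=142.296000; √(2b)=9.612492; u=(142.296000+(-4.545))/9.612492=14.330415, w=(142.296000−(-4.545))/9.612492=15.276060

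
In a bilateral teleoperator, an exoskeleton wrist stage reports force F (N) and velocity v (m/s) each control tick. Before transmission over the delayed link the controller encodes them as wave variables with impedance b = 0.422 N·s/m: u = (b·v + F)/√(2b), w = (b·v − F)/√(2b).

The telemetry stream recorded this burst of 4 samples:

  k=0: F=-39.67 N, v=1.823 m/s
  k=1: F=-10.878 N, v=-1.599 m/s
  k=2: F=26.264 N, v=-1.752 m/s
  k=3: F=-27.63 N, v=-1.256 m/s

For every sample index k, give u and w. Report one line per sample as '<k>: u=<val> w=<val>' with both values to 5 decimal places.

0: u=-42.34344 w=44.01822
1: u=-12.57521 w=11.10622
2: u=27.78361 w=-29.39316
3: u=-30.65222 w=29.49834

k=0: b·v=0.422×1.823=0.76931; √(2b)=0.91869; u=(0.76931+(-39.67))/0.91869=-42.34344, w=(0.76931−(-39.67))/0.91869=44.01822
k=1: b·v=0.422×(-1.599)=-0.67478; √(2b)=0.91869; u=(-0.67478+(-10.878))/0.91869=-12.57521, w=(-0.67478−(-10.878))/0.91869=11.10622
k=2: b·v=0.422×(-1.752)=-0.73934; √(2b)=0.91869; u=(-0.73934+26.264)/0.91869=27.78361, w=(-0.73934−26.264)/0.91869=-29.39316
k=3: b·v=0.422×(-1.256)=-0.53003; √(2b)=0.91869; u=(-0.53003+(-27.63))/0.91869=-30.65222, w=(-0.53003−(-27.63))/0.91869=29.49834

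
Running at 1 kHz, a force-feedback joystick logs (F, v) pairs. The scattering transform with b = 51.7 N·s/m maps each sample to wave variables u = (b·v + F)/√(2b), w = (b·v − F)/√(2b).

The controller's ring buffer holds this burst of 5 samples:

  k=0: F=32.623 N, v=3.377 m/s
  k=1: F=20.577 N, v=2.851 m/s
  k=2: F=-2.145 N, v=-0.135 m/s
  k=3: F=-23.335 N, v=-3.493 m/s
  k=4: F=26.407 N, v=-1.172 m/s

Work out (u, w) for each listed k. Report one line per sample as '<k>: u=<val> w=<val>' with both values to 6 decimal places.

k=0: b·v=51.7×3.377=174.590900; √(2b)=10.168579; u=(174.590900+32.623)/10.168579=20.377862, w=(174.590900−32.623)/10.168579=13.961430
k=1: b·v=51.7×2.851=147.396700; √(2b)=10.168579; u=(147.396700+20.577)/10.168579=16.518896, w=(147.396700−20.577)/10.168579=12.471723
k=2: b·v=51.7×(-0.135)=-6.979500; √(2b)=10.168579; u=(-6.979500+(-2.145))/10.168579=-0.897323, w=(-6.979500−(-2.145))/10.168579=-0.475435
k=3: b·v=51.7×(-3.493)=-180.588100; √(2b)=10.168579; u=(-180.588100+(-23.335))/10.168579=-20.054238, w=(-180.588100−(-23.335))/10.168579=-15.464609
k=4: b·v=51.7×(-1.172)=-60.592400; √(2b)=10.168579; u=(-60.592400+26.407)/10.168579=-3.361866, w=(-60.592400−26.407)/10.168579=-8.555709

0: u=20.377862 w=13.961430
1: u=16.518896 w=12.471723
2: u=-0.897323 w=-0.475435
3: u=-20.054238 w=-15.464609
4: u=-3.361866 w=-8.555709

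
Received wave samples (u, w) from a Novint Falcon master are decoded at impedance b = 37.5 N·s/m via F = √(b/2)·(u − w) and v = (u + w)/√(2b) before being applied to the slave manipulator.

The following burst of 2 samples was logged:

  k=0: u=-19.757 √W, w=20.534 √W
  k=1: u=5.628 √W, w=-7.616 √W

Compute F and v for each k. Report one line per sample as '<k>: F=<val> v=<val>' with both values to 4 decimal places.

k=0: u−w=-40.2910, u+w=0.7770; √(b/2)=4.3301, √(2b)=8.6603; F=4.3301×(-40.291)=-174.4651, v=0.7770/8.6603=0.0897
k=1: u−w=13.2440, u+w=-1.9880; √(b/2)=4.3301, √(2b)=8.6603; F=4.3301×13.244=57.3482, v=-1.9880/8.6603=-0.2296

0: F=-174.4651 v=0.0897
1: F=57.3482 v=-0.2296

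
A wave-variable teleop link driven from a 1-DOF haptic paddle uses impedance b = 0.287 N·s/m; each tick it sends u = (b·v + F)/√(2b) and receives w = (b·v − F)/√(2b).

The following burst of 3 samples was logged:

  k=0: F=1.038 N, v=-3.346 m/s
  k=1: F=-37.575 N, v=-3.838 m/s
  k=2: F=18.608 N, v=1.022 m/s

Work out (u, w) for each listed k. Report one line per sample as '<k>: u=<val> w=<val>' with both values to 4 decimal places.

k=0: b·v=0.287×(-3.346)=-0.9603; √(2b)=0.7576; u=(-0.9603+1.038)/0.7576=0.1026, w=(-0.9603−1.038)/0.7576=-2.6376
k=1: b·v=0.287×(-3.838)=-1.1015; √(2b)=0.7576; u=(-1.1015+(-37.575))/0.7576=-51.0495, w=(-1.1015−(-37.575))/0.7576=48.1417
k=2: b·v=0.287×1.022=0.2933; √(2b)=0.7576; u=(0.2933+18.608)/0.7576=24.9480, w=(0.2933−18.608)/0.7576=-24.1737

0: u=0.1026 w=-2.6376
1: u=-51.0495 w=48.1417
2: u=24.9480 w=-24.1737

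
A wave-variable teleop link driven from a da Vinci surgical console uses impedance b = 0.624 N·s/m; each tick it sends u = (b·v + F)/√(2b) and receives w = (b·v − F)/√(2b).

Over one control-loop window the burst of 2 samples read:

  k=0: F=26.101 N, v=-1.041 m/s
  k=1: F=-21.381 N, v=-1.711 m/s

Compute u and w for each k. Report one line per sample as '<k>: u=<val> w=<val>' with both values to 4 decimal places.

0: u=22.7827 w=-23.9456
1: u=-20.0948 w=18.1834

k=0: b·v=0.624×(-1.041)=-0.6496; √(2b)=1.1171; u=(-0.6496+26.101)/1.1171=22.7827, w=(-0.6496−26.101)/1.1171=-23.9456
k=1: b·v=0.624×(-1.711)=-1.0677; √(2b)=1.1171; u=(-1.0677+(-21.381))/1.1171=-20.0948, w=(-1.0677−(-21.381))/1.1171=18.1834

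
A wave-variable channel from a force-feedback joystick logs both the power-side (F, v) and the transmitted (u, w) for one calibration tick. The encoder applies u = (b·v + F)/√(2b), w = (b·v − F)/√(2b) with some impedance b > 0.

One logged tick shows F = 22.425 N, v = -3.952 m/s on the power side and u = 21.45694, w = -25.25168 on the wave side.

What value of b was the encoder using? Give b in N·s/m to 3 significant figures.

b = 0.461 N·s/m

u + w = -3.79474;  u + w = √(2b)·v, so √(2b) = -3.79474/(-3.952) = 0.96021.
b = (√(2b))²/2 = 0.92200/2 = 0.46100.
(Check via u − w = 2F/√(2b): u − w = 46.70862, 2F/√(2b) = 46.70865.)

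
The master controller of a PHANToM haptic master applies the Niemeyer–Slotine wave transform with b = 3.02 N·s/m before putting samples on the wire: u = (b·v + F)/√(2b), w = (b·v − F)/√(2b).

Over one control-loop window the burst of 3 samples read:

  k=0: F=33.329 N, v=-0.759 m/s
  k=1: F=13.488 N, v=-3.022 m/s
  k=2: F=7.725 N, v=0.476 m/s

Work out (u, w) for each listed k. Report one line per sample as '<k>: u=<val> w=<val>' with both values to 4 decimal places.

k=0: b·v=3.02×(-0.759)=-2.2922; √(2b)=2.4576; u=(-2.2922+33.329)/2.4576=12.6287, w=(-2.2922−33.329)/2.4576=-14.4941
k=1: b·v=3.02×(-3.022)=-9.1264; √(2b)=2.4576; u=(-9.1264+13.488)/2.4576=1.7747, w=(-9.1264−13.488)/2.4576=-9.2017
k=2: b·v=3.02×0.476=1.4375; √(2b)=2.4576; u=(1.4375+7.725)/2.4576=3.7282, w=(1.4375−7.725)/2.4576=-2.5583

0: u=12.6287 w=-14.4941
1: u=1.7747 w=-9.2017
2: u=3.7282 w=-2.5583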